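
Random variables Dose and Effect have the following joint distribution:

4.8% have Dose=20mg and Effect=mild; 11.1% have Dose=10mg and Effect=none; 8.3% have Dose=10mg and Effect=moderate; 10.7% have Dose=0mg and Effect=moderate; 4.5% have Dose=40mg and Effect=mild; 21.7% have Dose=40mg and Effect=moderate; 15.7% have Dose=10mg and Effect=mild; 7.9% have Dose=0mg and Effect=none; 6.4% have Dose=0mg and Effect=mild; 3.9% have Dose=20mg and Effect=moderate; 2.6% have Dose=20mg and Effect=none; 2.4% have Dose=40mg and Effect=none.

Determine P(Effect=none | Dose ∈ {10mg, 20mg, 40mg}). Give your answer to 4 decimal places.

P(Dose=10mg) = 0.111 + 0.157 + 0.083 = 0.351.
P(Dose=20mg) = 0.026 + 0.048 + 0.039 = 0.113.
P(Dose=40mg) = 0.024 + 0.045 + 0.217 = 0.286.
P(Dose ∈ {10mg, 20mg, 40mg}) = 0.351 + 0.113 + 0.286 = 0.750; P(Effect=none, Dose ∈ {10mg, 20mg, 40mg}) = 0.111 + 0.026 + 0.024 = 0.161.
P(Effect=none | Dose ∈ {10mg, 20mg, 40mg}) = 0.161/0.750 = 0.2147.

0.2147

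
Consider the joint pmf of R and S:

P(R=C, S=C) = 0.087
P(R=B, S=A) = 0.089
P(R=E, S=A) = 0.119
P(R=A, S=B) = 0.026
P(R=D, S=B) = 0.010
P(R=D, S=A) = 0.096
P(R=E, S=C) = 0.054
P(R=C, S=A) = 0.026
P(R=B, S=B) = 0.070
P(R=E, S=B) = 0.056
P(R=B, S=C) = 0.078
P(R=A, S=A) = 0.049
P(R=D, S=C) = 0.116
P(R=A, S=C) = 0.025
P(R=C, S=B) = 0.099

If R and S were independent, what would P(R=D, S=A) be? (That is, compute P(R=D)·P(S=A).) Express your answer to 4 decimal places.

P(R=D) = 0.096 + 0.010 + 0.116 = 0.222.
P(S=A) = 0.049 + 0.089 + 0.026 + 0.096 + 0.119 = 0.379.
Product: 0.222 × 0.379 = 0.0841.

0.0841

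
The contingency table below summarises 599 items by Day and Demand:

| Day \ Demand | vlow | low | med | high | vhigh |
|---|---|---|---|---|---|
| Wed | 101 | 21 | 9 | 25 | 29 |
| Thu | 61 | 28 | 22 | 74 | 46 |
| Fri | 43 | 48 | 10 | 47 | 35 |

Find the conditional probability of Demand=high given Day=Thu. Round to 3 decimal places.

Total with Day=Thu: 61 + 28 + 22 + 74 + 46 = 231.
P(Demand=high | Day=Thu) = 74/231 = 0.320.

0.320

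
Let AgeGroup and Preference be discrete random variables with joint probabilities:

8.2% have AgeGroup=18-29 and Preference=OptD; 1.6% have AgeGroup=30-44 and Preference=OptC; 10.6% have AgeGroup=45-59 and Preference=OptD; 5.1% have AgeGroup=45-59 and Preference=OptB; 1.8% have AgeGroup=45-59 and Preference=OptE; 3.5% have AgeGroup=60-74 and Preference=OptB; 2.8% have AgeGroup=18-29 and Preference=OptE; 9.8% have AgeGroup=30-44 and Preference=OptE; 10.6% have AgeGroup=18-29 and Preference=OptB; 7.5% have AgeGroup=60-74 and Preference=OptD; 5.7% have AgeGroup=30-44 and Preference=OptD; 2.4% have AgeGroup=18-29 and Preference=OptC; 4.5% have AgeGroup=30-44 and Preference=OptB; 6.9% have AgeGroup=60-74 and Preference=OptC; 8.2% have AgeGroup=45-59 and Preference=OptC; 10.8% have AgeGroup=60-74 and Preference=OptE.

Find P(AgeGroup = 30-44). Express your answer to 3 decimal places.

0.216

P(AgeGroup=30-44) = 0.045 + 0.016 + 0.057 + 0.098 = 0.216.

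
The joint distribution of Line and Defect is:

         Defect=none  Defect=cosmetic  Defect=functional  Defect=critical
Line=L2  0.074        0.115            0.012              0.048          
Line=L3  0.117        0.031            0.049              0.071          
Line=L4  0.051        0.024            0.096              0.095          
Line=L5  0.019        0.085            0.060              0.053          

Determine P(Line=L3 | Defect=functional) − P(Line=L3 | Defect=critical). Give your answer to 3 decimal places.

P(Defect=functional) = 0.012 + 0.049 + 0.096 + 0.060 = 0.217; P(Line=L3 | Defect=functional) = 0.049/0.217 = 0.2258.
P(Defect=critical) = 0.048 + 0.071 + 0.095 + 0.053 = 0.267; P(Line=L3 | Defect=critical) = 0.071/0.267 = 0.2659.
Difference = -0.040.

-0.040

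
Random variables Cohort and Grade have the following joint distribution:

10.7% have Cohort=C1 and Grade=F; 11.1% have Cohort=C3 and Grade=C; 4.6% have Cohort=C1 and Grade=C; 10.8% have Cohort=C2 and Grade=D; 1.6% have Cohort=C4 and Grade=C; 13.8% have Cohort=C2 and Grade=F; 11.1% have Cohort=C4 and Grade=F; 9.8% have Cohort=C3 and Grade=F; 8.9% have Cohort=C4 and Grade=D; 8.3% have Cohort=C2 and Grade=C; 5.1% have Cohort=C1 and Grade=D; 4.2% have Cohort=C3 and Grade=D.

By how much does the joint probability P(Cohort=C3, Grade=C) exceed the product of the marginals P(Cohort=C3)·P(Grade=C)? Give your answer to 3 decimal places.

P(Cohort=C3) = 0.111 + 0.042 + 0.098 = 0.251.
P(Grade=C) = 0.046 + 0.083 + 0.111 + 0.016 = 0.256.
P(Cohort=C3, Grade=C) − P(Cohort=C3)P(Grade=C) = 0.111 − 0.251×0.256 = 0.047.

0.047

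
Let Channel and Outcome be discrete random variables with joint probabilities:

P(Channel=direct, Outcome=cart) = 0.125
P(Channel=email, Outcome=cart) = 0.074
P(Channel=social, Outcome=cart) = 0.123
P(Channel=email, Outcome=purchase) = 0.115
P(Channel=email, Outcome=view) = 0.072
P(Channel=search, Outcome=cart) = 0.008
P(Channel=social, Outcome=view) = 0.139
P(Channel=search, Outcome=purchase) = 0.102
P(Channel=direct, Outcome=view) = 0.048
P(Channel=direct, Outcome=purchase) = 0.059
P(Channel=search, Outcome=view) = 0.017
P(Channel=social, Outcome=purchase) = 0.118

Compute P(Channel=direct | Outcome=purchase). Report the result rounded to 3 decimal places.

0.150

P(Outcome=purchase) = 0.115 + 0.102 + 0.118 + 0.059 = 0.394.
P(Channel=direct | Outcome=purchase) = 0.059/0.394 = 0.150.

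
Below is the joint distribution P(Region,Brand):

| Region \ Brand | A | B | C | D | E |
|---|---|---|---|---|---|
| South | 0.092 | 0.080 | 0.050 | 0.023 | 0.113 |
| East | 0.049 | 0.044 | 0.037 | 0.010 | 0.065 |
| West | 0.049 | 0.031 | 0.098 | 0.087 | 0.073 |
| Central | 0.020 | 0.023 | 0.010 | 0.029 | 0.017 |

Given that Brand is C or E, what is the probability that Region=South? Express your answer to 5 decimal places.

0.35205

P(Brand=C) = 0.050 + 0.037 + 0.098 + 0.010 = 0.195.
P(Brand=E) = 0.113 + 0.065 + 0.073 + 0.017 = 0.268.
P(Brand ∈ {C, E}) = 0.195 + 0.268 = 0.463; P(Region=South, Brand ∈ {C, E}) = 0.050 + 0.113 = 0.163.
P(Region=South | Brand ∈ {C, E}) = 0.163/0.463 = 0.35205.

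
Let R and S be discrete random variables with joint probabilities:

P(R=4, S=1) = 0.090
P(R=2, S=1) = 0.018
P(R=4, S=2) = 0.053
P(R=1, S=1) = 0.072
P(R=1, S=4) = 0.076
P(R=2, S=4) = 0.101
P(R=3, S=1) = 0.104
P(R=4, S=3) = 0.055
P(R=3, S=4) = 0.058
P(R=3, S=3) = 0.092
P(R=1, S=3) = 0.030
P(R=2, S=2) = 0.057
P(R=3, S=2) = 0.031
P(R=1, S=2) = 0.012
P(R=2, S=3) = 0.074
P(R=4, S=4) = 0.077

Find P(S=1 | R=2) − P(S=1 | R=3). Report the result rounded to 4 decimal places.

P(R=2) = 0.018 + 0.057 + 0.074 + 0.101 = 0.250; P(S=1 | R=2) = 0.018/0.250 = 0.07200.
P(R=3) = 0.104 + 0.031 + 0.092 + 0.058 = 0.285; P(S=1 | R=3) = 0.104/0.285 = 0.36491.
Difference = -0.2929.

-0.2929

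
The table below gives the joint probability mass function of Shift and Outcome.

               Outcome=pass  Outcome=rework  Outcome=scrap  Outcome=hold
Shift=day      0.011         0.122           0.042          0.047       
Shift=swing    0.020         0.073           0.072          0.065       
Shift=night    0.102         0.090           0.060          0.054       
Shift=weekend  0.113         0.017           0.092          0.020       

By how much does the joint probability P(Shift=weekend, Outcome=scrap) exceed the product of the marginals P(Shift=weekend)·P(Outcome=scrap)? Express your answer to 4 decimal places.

P(Shift=weekend) = 0.113 + 0.017 + 0.092 + 0.020 = 0.242.
P(Outcome=scrap) = 0.042 + 0.072 + 0.060 + 0.092 = 0.266.
P(Shift=weekend, Outcome=scrap) − P(Shift=weekend)P(Outcome=scrap) = 0.092 − 0.242×0.266 = 0.0276.

0.0276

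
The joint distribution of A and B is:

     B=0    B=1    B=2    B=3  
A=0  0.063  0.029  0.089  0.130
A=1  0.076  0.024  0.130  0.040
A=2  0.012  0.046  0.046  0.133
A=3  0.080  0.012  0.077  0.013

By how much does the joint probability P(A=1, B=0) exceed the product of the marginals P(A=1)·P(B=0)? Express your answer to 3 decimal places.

P(A=1) = 0.076 + 0.024 + 0.130 + 0.040 = 0.270.
P(B=0) = 0.063 + 0.076 + 0.012 + 0.080 = 0.231.
P(A=1, B=0) − P(A=1)P(B=0) = 0.076 − 0.270×0.231 = 0.014.

0.014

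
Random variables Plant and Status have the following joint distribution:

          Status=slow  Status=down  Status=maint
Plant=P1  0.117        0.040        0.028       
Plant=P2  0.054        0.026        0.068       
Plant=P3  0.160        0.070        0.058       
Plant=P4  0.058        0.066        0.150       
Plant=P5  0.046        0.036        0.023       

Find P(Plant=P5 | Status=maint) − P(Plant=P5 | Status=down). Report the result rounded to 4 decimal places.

P(Status=maint) = 0.028 + 0.068 + 0.058 + 0.150 + 0.023 = 0.327; P(Plant=P5 | Status=maint) = 0.023/0.327 = 0.07034.
P(Status=down) = 0.040 + 0.026 + 0.070 + 0.066 + 0.036 = 0.238; P(Plant=P5 | Status=down) = 0.036/0.238 = 0.15126.
Difference = -0.0809.

-0.0809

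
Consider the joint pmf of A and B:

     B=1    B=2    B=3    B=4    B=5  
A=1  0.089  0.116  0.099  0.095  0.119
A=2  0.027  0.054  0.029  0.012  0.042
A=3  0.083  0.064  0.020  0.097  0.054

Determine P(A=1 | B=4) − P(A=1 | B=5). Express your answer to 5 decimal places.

-0.08780

P(B=4) = 0.095 + 0.012 + 0.097 = 0.204; P(A=1 | B=4) = 0.095/0.204 = 0.465686.
P(B=5) = 0.119 + 0.042 + 0.054 = 0.215; P(A=1 | B=5) = 0.119/0.215 = 0.553488.
Difference = -0.08780.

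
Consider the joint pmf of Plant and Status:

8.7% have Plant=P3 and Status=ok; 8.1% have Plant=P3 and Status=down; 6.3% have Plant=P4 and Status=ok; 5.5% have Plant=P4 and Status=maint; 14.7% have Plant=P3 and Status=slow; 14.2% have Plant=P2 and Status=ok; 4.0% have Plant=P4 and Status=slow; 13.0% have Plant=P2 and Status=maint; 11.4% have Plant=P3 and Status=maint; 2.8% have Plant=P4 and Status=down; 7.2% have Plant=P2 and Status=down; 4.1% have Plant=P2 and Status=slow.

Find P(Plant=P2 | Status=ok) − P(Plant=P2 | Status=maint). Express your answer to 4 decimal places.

P(Status=ok) = 0.142 + 0.087 + 0.063 = 0.292; P(Plant=P2 | Status=ok) = 0.142/0.292 = 0.48630.
P(Status=maint) = 0.130 + 0.114 + 0.055 = 0.299; P(Plant=P2 | Status=maint) = 0.130/0.299 = 0.43478.
Difference = 0.0515.

0.0515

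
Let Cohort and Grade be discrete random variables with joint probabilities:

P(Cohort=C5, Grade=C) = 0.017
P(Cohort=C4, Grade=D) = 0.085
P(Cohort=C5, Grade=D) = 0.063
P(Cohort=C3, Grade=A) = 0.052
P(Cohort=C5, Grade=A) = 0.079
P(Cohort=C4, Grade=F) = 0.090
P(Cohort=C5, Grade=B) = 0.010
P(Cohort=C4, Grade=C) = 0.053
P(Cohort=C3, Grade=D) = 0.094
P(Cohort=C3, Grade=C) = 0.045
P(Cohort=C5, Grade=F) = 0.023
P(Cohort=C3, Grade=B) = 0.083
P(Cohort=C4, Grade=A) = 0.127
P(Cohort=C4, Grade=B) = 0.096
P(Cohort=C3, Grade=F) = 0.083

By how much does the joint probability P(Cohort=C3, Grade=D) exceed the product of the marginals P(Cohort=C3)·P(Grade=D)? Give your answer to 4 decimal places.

P(Cohort=C3) = 0.052 + 0.083 + 0.045 + 0.094 + 0.083 = 0.357.
P(Grade=D) = 0.094 + 0.085 + 0.063 = 0.242.
P(Cohort=C3, Grade=D) − P(Cohort=C3)P(Grade=D) = 0.094 − 0.357×0.242 = 0.0076.

0.0076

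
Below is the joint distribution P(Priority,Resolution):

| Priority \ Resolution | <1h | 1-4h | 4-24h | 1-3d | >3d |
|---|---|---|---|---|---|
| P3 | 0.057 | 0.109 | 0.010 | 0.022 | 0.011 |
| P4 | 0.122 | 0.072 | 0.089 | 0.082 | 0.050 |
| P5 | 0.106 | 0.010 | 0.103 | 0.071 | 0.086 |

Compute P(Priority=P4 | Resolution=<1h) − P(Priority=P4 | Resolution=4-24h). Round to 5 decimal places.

P(Resolution=<1h) = 0.057 + 0.122 + 0.106 = 0.285; P(Priority=P4 | Resolution=<1h) = 0.122/0.285 = 0.428070.
P(Resolution=4-24h) = 0.010 + 0.089 + 0.103 = 0.202; P(Priority=P4 | Resolution=4-24h) = 0.089/0.202 = 0.440594.
Difference = -0.01252.

-0.01252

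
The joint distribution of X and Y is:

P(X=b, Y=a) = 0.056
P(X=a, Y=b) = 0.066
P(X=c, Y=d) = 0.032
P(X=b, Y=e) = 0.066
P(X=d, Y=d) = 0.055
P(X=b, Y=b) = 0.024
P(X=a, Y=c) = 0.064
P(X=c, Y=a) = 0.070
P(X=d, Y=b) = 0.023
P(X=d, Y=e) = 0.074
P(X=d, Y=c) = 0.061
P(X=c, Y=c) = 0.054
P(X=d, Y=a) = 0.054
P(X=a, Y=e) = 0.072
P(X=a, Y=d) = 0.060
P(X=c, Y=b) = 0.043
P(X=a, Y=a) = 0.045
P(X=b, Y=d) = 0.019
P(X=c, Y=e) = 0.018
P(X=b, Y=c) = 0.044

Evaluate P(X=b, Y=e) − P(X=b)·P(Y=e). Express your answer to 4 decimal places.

0.0179

P(X=b) = 0.056 + 0.024 + 0.044 + 0.019 + 0.066 = 0.209.
P(Y=e) = 0.072 + 0.066 + 0.018 + 0.074 = 0.230.
P(X=b, Y=e) − P(X=b)P(Y=e) = 0.066 − 0.209×0.230 = 0.0179.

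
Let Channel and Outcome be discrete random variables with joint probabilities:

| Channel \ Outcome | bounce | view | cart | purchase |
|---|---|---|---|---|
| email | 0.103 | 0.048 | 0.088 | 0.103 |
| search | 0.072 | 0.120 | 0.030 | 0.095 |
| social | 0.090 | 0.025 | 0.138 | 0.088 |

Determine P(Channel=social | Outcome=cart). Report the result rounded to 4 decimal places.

0.5391

P(Outcome=cart) = 0.088 + 0.030 + 0.138 = 0.256.
P(Channel=social | Outcome=cart) = 0.138/0.256 = 0.5391.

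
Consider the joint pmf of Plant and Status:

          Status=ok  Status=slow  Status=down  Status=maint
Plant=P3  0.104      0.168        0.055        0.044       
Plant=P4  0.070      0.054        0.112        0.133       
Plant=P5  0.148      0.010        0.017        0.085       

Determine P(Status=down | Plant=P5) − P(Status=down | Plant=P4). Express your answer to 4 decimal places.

P(Plant=P5) = 0.148 + 0.010 + 0.017 + 0.085 = 0.260; P(Status=down | Plant=P5) = 0.017/0.260 = 0.06538.
P(Plant=P4) = 0.070 + 0.054 + 0.112 + 0.133 = 0.369; P(Status=down | Plant=P4) = 0.112/0.369 = 0.30352.
Difference = -0.2381.

-0.2381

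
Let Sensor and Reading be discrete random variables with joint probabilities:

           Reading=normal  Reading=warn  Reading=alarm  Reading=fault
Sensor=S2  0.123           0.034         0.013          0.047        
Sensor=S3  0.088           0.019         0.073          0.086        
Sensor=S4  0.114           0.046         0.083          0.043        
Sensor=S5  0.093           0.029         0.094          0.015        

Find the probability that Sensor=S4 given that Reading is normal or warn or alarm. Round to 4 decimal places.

P(Reading=normal) = 0.123 + 0.088 + 0.114 + 0.093 = 0.418.
P(Reading=warn) = 0.034 + 0.019 + 0.046 + 0.029 = 0.128.
P(Reading=alarm) = 0.013 + 0.073 + 0.083 + 0.094 = 0.263.
P(Reading ∈ {normal, warn, alarm}) = 0.418 + 0.128 + 0.263 = 0.809; P(Sensor=S4, Reading ∈ {normal, warn, alarm}) = 0.114 + 0.046 + 0.083 = 0.243.
P(Sensor=S4 | Reading ∈ {normal, warn, alarm}) = 0.243/0.809 = 0.3004.

0.3004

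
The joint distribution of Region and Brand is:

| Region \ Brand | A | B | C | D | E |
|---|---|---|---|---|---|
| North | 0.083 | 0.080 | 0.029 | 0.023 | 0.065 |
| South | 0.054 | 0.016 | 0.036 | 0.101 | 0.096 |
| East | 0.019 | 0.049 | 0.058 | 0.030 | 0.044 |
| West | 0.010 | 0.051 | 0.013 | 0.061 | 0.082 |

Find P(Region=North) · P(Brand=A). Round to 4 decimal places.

P(Region=North) = 0.083 + 0.080 + 0.029 + 0.023 + 0.065 = 0.280.
P(Brand=A) = 0.083 + 0.054 + 0.019 + 0.010 = 0.166.
Product: 0.280 × 0.166 = 0.0465.

0.0465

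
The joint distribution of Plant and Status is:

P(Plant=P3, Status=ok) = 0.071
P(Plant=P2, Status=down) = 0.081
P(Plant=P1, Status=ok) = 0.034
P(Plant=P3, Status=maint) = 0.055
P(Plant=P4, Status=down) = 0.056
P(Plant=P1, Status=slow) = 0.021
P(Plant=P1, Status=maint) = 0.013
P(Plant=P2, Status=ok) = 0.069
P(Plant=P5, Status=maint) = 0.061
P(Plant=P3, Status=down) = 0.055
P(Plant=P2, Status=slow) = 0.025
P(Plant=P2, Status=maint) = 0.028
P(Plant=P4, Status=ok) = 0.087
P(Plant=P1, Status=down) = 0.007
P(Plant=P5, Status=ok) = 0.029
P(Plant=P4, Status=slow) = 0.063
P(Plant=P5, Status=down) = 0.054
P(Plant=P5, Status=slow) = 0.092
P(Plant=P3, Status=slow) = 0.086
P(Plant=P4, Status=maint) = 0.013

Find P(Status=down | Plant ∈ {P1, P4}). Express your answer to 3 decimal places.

P(Plant=P1) = 0.034 + 0.021 + 0.007 + 0.013 = 0.075.
P(Plant=P4) = 0.087 + 0.063 + 0.056 + 0.013 = 0.219.
P(Plant ∈ {P1, P4}) = 0.075 + 0.219 = 0.294; P(Status=down, Plant ∈ {P1, P4}) = 0.007 + 0.056 = 0.063.
P(Status=down | Plant ∈ {P1, P4}) = 0.063/0.294 = 0.214.

0.214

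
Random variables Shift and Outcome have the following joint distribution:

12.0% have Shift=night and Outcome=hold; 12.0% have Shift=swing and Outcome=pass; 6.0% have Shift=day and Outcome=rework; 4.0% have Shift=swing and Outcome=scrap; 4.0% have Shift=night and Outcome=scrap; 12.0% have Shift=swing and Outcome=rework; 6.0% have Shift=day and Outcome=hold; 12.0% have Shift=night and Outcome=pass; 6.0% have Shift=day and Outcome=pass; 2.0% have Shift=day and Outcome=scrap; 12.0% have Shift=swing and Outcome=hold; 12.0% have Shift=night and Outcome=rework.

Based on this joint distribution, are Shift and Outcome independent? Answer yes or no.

Every cell satisfies P(Shift,Outcome) = P(Shift)·P(Outcome). For instance P(Shift=swing) = 0.400, P(Outcome=hold) = 0.300, and 0.400×0.300 = 0.120 matches the joint entry. So Shift and Outcome are independent.

yes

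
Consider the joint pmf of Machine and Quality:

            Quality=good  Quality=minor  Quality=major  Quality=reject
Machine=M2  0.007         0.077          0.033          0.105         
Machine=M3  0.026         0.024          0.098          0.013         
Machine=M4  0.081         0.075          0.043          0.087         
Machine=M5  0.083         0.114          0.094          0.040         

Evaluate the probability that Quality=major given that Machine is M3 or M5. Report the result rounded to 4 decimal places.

0.3902

P(Machine=M3) = 0.026 + 0.024 + 0.098 + 0.013 = 0.161.
P(Machine=M5) = 0.083 + 0.114 + 0.094 + 0.040 = 0.331.
P(Machine ∈ {M3, M5}) = 0.161 + 0.331 = 0.492; P(Quality=major, Machine ∈ {M3, M5}) = 0.098 + 0.094 = 0.192.
P(Quality=major | Machine ∈ {M3, M5}) = 0.192/0.492 = 0.3902.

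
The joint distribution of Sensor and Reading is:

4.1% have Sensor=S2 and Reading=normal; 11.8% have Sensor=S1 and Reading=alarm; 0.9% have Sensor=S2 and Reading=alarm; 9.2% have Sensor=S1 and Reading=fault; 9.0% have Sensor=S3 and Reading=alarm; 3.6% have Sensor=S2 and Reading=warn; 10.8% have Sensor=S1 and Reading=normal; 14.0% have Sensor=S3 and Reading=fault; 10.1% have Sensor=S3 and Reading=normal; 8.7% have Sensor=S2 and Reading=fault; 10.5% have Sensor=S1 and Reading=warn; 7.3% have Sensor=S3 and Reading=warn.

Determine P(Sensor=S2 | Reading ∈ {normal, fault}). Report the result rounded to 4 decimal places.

P(Reading=normal) = 0.108 + 0.041 + 0.101 = 0.250.
P(Reading=fault) = 0.092 + 0.087 + 0.140 = 0.319.
P(Reading ∈ {normal, fault}) = 0.250 + 0.319 = 0.569; P(Sensor=S2, Reading ∈ {normal, fault}) = 0.041 + 0.087 = 0.128.
P(Sensor=S2 | Reading ∈ {normal, fault}) = 0.128/0.569 = 0.2250.

0.2250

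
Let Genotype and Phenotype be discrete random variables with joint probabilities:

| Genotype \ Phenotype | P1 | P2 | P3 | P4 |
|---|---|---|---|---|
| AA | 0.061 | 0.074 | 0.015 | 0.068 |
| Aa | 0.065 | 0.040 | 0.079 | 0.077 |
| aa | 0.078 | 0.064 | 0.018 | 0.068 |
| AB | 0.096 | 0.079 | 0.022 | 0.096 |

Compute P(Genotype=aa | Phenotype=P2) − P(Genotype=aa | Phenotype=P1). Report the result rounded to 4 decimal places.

P(Phenotype=P2) = 0.074 + 0.040 + 0.064 + 0.079 = 0.257; P(Genotype=aa | Phenotype=P2) = 0.064/0.257 = 0.24903.
P(Phenotype=P1) = 0.061 + 0.065 + 0.078 + 0.096 = 0.300; P(Genotype=aa | Phenotype=P1) = 0.078/0.300 = 0.26000.
Difference = -0.0110.

-0.0110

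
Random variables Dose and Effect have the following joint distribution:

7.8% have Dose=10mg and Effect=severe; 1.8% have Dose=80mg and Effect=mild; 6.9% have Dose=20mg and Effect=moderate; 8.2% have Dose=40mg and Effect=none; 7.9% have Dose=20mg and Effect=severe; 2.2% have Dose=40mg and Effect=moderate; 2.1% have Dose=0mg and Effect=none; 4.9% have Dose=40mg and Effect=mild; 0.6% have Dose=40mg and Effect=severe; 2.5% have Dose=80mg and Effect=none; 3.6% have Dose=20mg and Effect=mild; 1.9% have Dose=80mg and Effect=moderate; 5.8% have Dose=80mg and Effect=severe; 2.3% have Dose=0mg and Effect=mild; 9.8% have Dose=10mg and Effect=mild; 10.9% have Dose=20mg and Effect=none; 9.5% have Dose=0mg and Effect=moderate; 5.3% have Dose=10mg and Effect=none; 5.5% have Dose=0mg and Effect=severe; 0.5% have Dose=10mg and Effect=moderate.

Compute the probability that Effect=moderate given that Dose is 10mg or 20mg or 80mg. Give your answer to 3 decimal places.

P(Dose=10mg) = 0.053 + 0.098 + 0.005 + 0.078 = 0.234.
P(Dose=20mg) = 0.109 + 0.036 + 0.069 + 0.079 = 0.293.
P(Dose=80mg) = 0.025 + 0.018 + 0.019 + 0.058 = 0.120.
P(Dose ∈ {10mg, 20mg, 80mg}) = 0.234 + 0.293 + 0.120 = 0.647; P(Effect=moderate, Dose ∈ {10mg, 20mg, 80mg}) = 0.005 + 0.069 + 0.019 = 0.093.
P(Effect=moderate | Dose ∈ {10mg, 20mg, 80mg}) = 0.093/0.647 = 0.144.

0.144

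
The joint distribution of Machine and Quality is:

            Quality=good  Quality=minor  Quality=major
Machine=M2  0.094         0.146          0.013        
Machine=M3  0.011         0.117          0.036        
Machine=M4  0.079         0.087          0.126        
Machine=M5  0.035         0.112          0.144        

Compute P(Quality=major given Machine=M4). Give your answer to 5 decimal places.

0.43151

P(Machine=M4) = 0.079 + 0.087 + 0.126 = 0.292.
P(Quality=major | Machine=M4) = 0.126/0.292 = 0.43151.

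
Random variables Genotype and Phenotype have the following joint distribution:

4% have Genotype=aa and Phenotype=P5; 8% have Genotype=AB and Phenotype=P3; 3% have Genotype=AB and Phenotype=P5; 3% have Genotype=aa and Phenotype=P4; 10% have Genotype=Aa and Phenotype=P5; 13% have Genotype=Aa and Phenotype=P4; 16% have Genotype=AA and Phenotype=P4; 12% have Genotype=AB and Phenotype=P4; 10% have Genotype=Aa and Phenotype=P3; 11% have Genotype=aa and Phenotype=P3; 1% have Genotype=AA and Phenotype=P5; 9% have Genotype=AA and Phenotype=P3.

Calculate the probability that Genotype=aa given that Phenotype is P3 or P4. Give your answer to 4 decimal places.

0.1707

P(Phenotype=P3) = 0.09 + 0.10 + 0.11 + 0.08 = 0.38.
P(Phenotype=P4) = 0.16 + 0.13 + 0.03 + 0.12 = 0.44.
P(Phenotype ∈ {P3, P4}) = 0.38 + 0.44 = 0.82; P(Genotype=aa, Phenotype ∈ {P3, P4}) = 0.11 + 0.03 = 0.14.
P(Genotype=aa | Phenotype ∈ {P3, P4}) = 0.14/0.82 = 0.1707.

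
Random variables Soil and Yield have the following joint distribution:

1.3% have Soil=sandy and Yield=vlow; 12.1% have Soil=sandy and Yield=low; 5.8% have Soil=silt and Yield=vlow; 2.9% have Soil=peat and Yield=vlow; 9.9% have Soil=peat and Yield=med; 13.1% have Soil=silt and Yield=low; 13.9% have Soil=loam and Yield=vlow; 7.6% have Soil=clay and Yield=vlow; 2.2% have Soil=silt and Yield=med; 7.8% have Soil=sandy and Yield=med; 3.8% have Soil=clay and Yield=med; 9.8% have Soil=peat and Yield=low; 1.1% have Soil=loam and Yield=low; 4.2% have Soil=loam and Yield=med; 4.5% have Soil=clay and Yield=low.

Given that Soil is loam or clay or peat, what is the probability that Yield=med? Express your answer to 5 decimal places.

0.31023

P(Soil=loam) = 0.139 + 0.011 + 0.042 = 0.192.
P(Soil=clay) = 0.076 + 0.045 + 0.038 = 0.159.
P(Soil=peat) = 0.029 + 0.098 + 0.099 = 0.226.
P(Soil ∈ {loam, clay, peat}) = 0.192 + 0.159 + 0.226 = 0.577; P(Yield=med, Soil ∈ {loam, clay, peat}) = 0.042 + 0.038 + 0.099 = 0.179.
P(Yield=med | Soil ∈ {loam, clay, peat}) = 0.179/0.577 = 0.31023.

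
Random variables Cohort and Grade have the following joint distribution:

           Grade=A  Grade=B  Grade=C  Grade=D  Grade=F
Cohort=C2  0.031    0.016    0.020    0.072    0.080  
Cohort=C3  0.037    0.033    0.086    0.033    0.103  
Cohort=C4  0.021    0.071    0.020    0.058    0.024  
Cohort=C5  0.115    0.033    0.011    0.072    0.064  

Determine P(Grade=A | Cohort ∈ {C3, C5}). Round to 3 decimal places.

P(Cohort=C3) = 0.037 + 0.033 + 0.086 + 0.033 + 0.103 = 0.292.
P(Cohort=C5) = 0.115 + 0.033 + 0.011 + 0.072 + 0.064 = 0.295.
P(Cohort ∈ {C3, C5}) = 0.292 + 0.295 = 0.587; P(Grade=A, Cohort ∈ {C3, C5}) = 0.037 + 0.115 = 0.152.
P(Grade=A | Cohort ∈ {C3, C5}) = 0.152/0.587 = 0.259.

0.259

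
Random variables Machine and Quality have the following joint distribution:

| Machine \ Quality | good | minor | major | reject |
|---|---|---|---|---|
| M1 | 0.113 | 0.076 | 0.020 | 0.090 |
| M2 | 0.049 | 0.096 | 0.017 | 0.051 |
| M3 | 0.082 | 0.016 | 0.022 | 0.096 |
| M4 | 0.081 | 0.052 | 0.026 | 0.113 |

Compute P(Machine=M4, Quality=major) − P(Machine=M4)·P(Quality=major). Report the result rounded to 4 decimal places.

P(Machine=M4) = 0.081 + 0.052 + 0.026 + 0.113 = 0.272.
P(Quality=major) = 0.020 + 0.017 + 0.022 + 0.026 = 0.085.
P(Machine=M4, Quality=major) − P(Machine=M4)P(Quality=major) = 0.026 − 0.272×0.085 = 0.0029.

0.0029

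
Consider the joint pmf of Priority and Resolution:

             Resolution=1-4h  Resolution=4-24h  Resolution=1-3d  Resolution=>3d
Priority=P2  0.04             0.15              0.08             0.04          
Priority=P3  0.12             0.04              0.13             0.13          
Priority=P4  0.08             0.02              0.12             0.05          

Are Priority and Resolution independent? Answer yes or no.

P(Priority=P2) = 0.31 and P(Resolution=4-24h) = 0.21, so their product is 0.0651, but P(Priority=P2, Resolution=4-24h) = 0.15. Since these differ, Priority and Resolution are not independent.

no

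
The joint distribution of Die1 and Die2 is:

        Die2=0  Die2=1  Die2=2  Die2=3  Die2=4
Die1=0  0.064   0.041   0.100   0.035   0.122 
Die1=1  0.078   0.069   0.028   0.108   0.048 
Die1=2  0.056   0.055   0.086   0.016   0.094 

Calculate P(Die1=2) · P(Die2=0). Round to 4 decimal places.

0.0608

P(Die1=2) = 0.056 + 0.055 + 0.086 + 0.016 + 0.094 = 0.307.
P(Die2=0) = 0.064 + 0.078 + 0.056 = 0.198.
Product: 0.307 × 0.198 = 0.0608.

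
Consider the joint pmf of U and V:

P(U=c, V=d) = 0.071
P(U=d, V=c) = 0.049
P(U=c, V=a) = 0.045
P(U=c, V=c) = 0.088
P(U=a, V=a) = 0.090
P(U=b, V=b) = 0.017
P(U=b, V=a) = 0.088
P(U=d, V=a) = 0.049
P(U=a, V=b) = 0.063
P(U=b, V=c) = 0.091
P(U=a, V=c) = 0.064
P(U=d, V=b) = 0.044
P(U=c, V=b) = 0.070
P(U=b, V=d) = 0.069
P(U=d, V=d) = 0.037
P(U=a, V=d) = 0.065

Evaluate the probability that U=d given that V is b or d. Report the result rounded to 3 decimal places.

P(V=b) = 0.063 + 0.017 + 0.070 + 0.044 = 0.194.
P(V=d) = 0.065 + 0.069 + 0.071 + 0.037 = 0.242.
P(V ∈ {b, d}) = 0.194 + 0.242 = 0.436; P(U=d, V ∈ {b, d}) = 0.044 + 0.037 = 0.081.
P(U=d | V ∈ {b, d}) = 0.081/0.436 = 0.186.

0.186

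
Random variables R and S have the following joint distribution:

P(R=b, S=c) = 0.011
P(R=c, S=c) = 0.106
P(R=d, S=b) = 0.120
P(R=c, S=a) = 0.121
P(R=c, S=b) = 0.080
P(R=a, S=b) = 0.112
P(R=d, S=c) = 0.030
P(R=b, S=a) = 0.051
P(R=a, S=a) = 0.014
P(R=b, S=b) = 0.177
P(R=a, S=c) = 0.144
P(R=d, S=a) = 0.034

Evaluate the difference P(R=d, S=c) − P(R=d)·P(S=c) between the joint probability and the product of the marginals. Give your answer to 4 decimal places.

-0.0235

P(R=d) = 0.034 + 0.120 + 0.030 = 0.184.
P(S=c) = 0.144 + 0.011 + 0.106 + 0.030 = 0.291.
P(R=d, S=c) − P(R=d)P(S=c) = 0.030 − 0.184×0.291 = -0.0235.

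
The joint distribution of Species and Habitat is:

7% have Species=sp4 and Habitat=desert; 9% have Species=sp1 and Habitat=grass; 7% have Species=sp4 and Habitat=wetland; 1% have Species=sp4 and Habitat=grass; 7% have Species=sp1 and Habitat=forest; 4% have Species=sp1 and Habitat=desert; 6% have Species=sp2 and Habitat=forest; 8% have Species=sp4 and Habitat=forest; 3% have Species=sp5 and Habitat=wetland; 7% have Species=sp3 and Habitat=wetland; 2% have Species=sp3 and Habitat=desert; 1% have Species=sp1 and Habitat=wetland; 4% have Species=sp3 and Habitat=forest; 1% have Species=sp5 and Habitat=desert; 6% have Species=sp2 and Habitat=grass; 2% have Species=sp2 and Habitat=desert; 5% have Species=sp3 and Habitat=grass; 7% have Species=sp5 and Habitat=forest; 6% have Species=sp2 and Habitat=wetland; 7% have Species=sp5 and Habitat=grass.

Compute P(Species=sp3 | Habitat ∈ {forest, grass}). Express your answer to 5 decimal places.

0.15000

P(Habitat=forest) = 0.07 + 0.06 + 0.04 + 0.08 + 0.07 = 0.32.
P(Habitat=grass) = 0.09 + 0.06 + 0.05 + 0.01 + 0.07 = 0.28.
P(Habitat ∈ {forest, grass}) = 0.32 + 0.28 = 0.60; P(Species=sp3, Habitat ∈ {forest, grass}) = 0.04 + 0.05 = 0.09.
P(Species=sp3 | Habitat ∈ {forest, grass}) = 0.09/0.60 = 0.15000.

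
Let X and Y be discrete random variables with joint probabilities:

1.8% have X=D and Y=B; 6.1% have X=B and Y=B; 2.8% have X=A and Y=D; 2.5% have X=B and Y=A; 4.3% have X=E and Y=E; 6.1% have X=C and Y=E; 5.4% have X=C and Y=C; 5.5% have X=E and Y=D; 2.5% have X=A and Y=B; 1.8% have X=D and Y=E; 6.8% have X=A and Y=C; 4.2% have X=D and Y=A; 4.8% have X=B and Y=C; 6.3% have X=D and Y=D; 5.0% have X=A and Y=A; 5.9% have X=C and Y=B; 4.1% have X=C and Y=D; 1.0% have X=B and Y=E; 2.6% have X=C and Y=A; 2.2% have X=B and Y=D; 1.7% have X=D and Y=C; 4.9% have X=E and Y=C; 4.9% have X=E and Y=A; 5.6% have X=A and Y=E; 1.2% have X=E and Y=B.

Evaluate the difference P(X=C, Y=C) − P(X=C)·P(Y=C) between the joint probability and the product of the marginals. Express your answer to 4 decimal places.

-0.0029

P(X=C) = 0.026 + 0.059 + 0.054 + 0.041 + 0.061 = 0.241.
P(Y=C) = 0.068 + 0.048 + 0.054 + 0.017 + 0.049 = 0.236.
P(X=C, Y=C) − P(X=C)P(Y=C) = 0.054 − 0.241×0.236 = -0.0029.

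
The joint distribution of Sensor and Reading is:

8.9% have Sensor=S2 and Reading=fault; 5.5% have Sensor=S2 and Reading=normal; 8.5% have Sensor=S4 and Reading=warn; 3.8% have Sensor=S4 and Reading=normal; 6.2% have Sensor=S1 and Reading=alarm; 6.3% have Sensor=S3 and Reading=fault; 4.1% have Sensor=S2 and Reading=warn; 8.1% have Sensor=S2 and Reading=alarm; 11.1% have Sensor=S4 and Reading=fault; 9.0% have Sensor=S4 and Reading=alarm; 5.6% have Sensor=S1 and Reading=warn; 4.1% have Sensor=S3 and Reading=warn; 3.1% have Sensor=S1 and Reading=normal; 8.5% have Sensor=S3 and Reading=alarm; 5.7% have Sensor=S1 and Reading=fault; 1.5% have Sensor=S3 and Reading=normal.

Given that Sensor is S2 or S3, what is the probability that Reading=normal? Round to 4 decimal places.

P(Sensor=S2) = 0.055 + 0.041 + 0.081 + 0.089 = 0.266.
P(Sensor=S3) = 0.015 + 0.041 + 0.085 + 0.063 = 0.204.
P(Sensor ∈ {S2, S3}) = 0.266 + 0.204 = 0.470; P(Reading=normal, Sensor ∈ {S2, S3}) = 0.055 + 0.015 = 0.070.
P(Reading=normal | Sensor ∈ {S2, S3}) = 0.070/0.470 = 0.1489.

0.1489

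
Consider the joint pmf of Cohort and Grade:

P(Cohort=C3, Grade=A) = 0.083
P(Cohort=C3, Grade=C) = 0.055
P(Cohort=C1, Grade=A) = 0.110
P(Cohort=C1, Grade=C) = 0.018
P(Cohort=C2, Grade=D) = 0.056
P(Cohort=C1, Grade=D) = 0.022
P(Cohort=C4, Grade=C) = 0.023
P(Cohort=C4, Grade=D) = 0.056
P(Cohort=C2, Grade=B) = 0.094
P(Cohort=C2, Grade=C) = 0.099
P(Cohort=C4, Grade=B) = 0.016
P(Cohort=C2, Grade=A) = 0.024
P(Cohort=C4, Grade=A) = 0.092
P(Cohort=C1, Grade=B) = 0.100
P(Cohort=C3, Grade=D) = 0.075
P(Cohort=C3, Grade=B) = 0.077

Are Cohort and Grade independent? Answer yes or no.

P(Cohort=C2) = 0.273 and P(Grade=A) = 0.309, so their product is 0.08436, but P(Cohort=C2, Grade=A) = 0.024. Since these differ, Cohort and Grade are not independent.

no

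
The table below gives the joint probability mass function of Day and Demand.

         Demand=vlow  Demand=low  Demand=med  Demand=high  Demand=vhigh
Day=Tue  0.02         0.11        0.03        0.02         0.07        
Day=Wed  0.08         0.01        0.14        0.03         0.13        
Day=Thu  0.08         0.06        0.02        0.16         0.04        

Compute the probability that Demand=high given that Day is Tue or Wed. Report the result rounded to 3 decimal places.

0.078

P(Day=Tue) = 0.02 + 0.11 + 0.03 + 0.02 + 0.07 = 0.25.
P(Day=Wed) = 0.08 + 0.01 + 0.14 + 0.03 + 0.13 = 0.39.
P(Day ∈ {Tue, Wed}) = 0.25 + 0.39 = 0.64; P(Demand=high, Day ∈ {Tue, Wed}) = 0.02 + 0.03 = 0.05.
P(Demand=high | Day ∈ {Tue, Wed}) = 0.05/0.64 = 0.078.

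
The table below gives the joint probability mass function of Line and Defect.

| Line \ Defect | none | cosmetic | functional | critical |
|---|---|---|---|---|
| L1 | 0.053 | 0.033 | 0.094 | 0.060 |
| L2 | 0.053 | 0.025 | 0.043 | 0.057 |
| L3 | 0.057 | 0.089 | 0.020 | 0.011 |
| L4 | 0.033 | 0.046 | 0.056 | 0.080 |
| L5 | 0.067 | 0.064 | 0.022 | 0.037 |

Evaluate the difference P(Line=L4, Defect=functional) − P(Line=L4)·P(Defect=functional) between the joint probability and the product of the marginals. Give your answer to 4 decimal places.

0.0055

P(Line=L4) = 0.033 + 0.046 + 0.056 + 0.080 = 0.215.
P(Defect=functional) = 0.094 + 0.043 + 0.020 + 0.056 + 0.022 = 0.235.
P(Line=L4, Defect=functional) − P(Line=L4)P(Defect=functional) = 0.056 − 0.215×0.235 = 0.0055.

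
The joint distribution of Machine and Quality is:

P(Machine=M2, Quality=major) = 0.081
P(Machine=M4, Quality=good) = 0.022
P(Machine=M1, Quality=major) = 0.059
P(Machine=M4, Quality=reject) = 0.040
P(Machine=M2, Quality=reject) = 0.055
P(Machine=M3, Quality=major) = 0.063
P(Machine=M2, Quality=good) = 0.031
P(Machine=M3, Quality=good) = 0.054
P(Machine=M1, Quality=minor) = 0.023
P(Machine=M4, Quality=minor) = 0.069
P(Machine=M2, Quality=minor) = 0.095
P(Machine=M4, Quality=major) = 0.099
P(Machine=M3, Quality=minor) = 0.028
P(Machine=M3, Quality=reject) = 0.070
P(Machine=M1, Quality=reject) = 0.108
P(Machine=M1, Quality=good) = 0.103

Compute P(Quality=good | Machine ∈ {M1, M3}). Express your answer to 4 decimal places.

P(Machine=M1) = 0.103 + 0.023 + 0.059 + 0.108 = 0.293.
P(Machine=M3) = 0.054 + 0.028 + 0.063 + 0.070 = 0.215.
P(Machine ∈ {M1, M3}) = 0.293 + 0.215 = 0.508; P(Quality=good, Machine ∈ {M1, M3}) = 0.103 + 0.054 = 0.157.
P(Quality=good | Machine ∈ {M1, M3}) = 0.157/0.508 = 0.3091.

0.3091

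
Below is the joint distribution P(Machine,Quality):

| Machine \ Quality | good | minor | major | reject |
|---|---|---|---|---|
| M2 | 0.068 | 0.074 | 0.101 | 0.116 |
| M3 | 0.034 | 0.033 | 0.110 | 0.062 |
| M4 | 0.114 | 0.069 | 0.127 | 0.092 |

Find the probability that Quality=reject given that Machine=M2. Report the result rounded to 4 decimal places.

P(Machine=M2) = 0.068 + 0.074 + 0.101 + 0.116 = 0.359.
P(Quality=reject | Machine=M2) = 0.116/0.359 = 0.3231.

0.3231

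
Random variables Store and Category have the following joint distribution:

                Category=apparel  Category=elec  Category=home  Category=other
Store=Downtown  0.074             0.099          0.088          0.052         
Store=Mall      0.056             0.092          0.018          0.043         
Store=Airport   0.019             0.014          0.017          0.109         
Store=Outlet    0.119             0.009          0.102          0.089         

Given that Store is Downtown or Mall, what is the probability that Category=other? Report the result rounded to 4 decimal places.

0.1820

P(Store=Downtown) = 0.074 + 0.099 + 0.088 + 0.052 = 0.313.
P(Store=Mall) = 0.056 + 0.092 + 0.018 + 0.043 = 0.209.
P(Store ∈ {Downtown, Mall}) = 0.313 + 0.209 = 0.522; P(Category=other, Store ∈ {Downtown, Mall}) = 0.052 + 0.043 = 0.095.
P(Category=other | Store ∈ {Downtown, Mall}) = 0.095/0.522 = 0.1820.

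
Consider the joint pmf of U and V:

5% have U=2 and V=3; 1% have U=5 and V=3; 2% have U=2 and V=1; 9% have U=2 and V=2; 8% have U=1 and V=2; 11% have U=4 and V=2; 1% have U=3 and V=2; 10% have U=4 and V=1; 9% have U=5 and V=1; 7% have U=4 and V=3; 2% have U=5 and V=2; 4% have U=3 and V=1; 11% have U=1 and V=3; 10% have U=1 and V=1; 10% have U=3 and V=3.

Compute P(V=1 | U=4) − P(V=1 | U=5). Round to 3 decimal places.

P(U=4) = 0.10 + 0.11 + 0.07 = 0.28; P(V=1 | U=4) = 0.10/0.28 = 0.3571.
P(U=5) = 0.09 + 0.02 + 0.01 = 0.12; P(V=1 | U=5) = 0.09/0.12 = 0.7500.
Difference = -0.393.

-0.393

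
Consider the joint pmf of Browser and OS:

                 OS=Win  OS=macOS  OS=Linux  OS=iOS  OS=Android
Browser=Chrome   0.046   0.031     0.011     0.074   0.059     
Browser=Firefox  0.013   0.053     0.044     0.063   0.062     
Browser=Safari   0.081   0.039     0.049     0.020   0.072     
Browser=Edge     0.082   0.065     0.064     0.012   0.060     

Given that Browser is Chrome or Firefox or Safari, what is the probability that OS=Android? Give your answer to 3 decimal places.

0.269

P(Browser=Chrome) = 0.046 + 0.031 + 0.011 + 0.074 + 0.059 = 0.221.
P(Browser=Firefox) = 0.013 + 0.053 + 0.044 + 0.063 + 0.062 = 0.235.
P(Browser=Safari) = 0.081 + 0.039 + 0.049 + 0.020 + 0.072 = 0.261.
P(Browser ∈ {Chrome, Firefox, Safari}) = 0.221 + 0.235 + 0.261 = 0.717; P(OS=Android, Browser ∈ {Chrome, Firefox, Safari}) = 0.059 + 0.062 + 0.072 = 0.193.
P(OS=Android | Browser ∈ {Chrome, Firefox, Safari}) = 0.193/0.717 = 0.269.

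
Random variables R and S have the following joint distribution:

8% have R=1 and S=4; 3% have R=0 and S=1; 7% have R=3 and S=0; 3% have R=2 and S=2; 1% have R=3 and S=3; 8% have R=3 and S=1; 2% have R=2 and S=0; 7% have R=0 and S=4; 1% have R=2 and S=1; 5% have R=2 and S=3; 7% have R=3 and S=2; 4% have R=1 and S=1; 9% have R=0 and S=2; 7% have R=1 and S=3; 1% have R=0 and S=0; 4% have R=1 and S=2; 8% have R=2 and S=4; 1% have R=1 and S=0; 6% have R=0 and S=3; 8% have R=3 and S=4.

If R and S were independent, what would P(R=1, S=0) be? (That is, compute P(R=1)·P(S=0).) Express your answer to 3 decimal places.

P(R=1) = 0.01 + 0.04 + 0.04 + 0.07 + 0.08 = 0.24.
P(S=0) = 0.01 + 0.01 + 0.02 + 0.07 = 0.11.
Product: 0.24 × 0.11 = 0.026.

0.026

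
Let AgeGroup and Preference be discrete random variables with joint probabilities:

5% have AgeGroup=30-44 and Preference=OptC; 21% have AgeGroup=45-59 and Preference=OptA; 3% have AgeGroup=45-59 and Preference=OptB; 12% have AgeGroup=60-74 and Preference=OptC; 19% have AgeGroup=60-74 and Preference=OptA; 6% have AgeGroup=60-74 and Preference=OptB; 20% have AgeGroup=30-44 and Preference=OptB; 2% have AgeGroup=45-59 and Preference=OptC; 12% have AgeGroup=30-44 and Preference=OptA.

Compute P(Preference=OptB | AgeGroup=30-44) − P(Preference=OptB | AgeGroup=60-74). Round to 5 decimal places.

0.37838

P(AgeGroup=30-44) = 0.12 + 0.20 + 0.05 = 0.37; P(Preference=OptB | AgeGroup=30-44) = 0.20/0.37 = 0.540541.
P(AgeGroup=60-74) = 0.19 + 0.06 + 0.12 = 0.37; P(Preference=OptB | AgeGroup=60-74) = 0.06/0.37 = 0.162162.
Difference = 0.37838.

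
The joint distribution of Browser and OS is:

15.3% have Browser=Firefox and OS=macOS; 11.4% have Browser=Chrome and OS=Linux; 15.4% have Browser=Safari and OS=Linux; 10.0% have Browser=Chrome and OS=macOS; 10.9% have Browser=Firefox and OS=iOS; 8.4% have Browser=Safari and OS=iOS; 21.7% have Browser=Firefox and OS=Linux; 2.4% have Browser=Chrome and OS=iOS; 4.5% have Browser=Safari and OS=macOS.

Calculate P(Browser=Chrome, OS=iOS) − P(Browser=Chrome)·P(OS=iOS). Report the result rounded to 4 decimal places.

P(Browser=Chrome) = 0.100 + 0.114 + 0.024 = 0.238.
P(OS=iOS) = 0.024 + 0.109 + 0.084 = 0.217.
P(Browser=Chrome, OS=iOS) − P(Browser=Chrome)P(OS=iOS) = 0.024 − 0.238×0.217 = -0.0276.

-0.0276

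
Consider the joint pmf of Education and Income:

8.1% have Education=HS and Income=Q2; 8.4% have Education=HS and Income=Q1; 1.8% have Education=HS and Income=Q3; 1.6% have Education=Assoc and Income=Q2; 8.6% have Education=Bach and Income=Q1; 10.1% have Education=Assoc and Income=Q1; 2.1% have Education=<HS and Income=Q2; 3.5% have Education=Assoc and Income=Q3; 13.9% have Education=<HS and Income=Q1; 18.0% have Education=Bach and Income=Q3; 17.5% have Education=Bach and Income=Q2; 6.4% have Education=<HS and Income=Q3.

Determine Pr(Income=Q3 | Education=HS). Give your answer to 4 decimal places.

0.0984

P(Education=HS) = 0.084 + 0.081 + 0.018 = 0.183.
P(Income=Q3 | Education=HS) = 0.018/0.183 = 0.0984.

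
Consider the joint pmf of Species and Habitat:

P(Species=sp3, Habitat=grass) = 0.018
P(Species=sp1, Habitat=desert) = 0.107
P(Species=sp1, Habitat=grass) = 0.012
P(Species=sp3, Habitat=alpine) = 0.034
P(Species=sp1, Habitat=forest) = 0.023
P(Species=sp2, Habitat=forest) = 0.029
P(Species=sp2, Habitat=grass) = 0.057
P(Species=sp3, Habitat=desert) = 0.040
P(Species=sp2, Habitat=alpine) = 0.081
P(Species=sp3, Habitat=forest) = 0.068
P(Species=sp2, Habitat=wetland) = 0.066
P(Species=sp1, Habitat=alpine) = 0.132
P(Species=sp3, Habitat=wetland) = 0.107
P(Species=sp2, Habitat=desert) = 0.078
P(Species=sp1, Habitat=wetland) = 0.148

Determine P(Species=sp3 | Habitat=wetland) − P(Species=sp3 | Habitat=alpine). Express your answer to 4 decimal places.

0.1957

P(Habitat=wetland) = 0.148 + 0.066 + 0.107 = 0.321; P(Species=sp3 | Habitat=wetland) = 0.107/0.321 = 0.33333.
P(Habitat=alpine) = 0.132 + 0.081 + 0.034 = 0.247; P(Species=sp3 | Habitat=alpine) = 0.034/0.247 = 0.13765.
Difference = 0.1957.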